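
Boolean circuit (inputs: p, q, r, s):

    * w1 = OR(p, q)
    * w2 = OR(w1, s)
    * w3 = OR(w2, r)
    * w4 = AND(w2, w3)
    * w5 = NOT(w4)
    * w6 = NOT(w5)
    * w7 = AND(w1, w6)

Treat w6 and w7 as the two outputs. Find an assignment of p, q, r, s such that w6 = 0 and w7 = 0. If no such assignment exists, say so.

p=0, q=0, r=0, s=0

Check with p=0, q=0, r=0, s=0:
w1 = OR(p, q) = OR(0, 0) = 0
w2 = OR(w1, s) = OR(0, 0) = 0
w3 = OR(w2, r) = OR(0, 0) = 0
w4 = AND(w2, w3) = AND(0, 0) = 0
w5 = NOT(w4) = NOT 0 = 1
w6 = NOT(w5) = NOT 1 = 0
w7 = AND(w1, w6) = AND(0, 0) = 0
So w6 = 0 and w7 = 0.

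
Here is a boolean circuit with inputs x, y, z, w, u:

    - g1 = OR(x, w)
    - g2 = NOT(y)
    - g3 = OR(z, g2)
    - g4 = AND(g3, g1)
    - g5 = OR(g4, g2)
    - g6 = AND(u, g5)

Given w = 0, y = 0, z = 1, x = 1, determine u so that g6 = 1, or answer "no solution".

u=1

Check with w = 0, y = 0, z = 1, x = 1 and u=1:
g1 = OR(x, w) = OR(1, 0) = 1
g2 = NOT(y) = NOT 0 = 1
g3 = OR(z, g2) = OR(1, 1) = 1
g4 = AND(g3, g1) = AND(1, 1) = 1
g5 = OR(g4, g2) = OR(1, 1) = 1
g6 = AND(u, g5) = AND(1, 1) = 1
So g6 = 1.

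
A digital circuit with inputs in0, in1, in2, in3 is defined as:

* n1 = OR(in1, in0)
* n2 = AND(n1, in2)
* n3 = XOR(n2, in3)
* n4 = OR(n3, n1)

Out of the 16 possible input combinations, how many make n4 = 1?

14

n4 = OR(n3, n1) must be 1, so at least one of n3, n1 is 1.
Enumerating the 16 input combinations, 14 give n4 = 1 and 2 give n4 = 0.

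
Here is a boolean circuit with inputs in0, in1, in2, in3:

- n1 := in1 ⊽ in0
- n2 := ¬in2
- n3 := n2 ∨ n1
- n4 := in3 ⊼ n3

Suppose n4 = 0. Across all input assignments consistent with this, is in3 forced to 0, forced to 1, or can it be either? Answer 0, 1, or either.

1

n4 = in3 ⊼ n3 must be 0, so both in3 = 1 and n3 = 1.
n3 = n2 ∨ n1 must be 1, so at least one of n2, n1 is 1.
Every assignment with n4 = 0 has in3 = 1; there are 5 such assignment(s).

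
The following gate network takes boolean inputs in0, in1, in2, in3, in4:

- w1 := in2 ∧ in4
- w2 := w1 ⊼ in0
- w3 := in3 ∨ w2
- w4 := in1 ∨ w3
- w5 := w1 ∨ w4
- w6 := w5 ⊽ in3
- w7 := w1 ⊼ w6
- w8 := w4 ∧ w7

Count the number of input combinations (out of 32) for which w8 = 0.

1

w8 = w4 ∧ w7 must be 0, so at least one of w4, w7 is 0.
Enumerating the 32 input combinations, 1 give w8 = 0 and 31 give w8 = 1.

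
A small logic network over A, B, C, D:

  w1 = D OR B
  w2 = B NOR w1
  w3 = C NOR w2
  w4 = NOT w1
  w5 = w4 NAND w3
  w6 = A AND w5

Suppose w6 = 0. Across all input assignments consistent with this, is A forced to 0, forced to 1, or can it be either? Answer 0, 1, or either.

w6 = A AND w5 must be 0, so at least one of A, w5 is 0.
Every assignment with w6 = 0 has A = 0; there are 8 such assignment(s).

0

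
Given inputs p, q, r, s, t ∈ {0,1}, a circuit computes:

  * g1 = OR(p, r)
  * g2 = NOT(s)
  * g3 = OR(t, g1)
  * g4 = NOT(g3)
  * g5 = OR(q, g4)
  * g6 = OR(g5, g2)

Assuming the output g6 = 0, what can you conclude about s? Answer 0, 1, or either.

1

g6 = OR(g5, g2) must be 0, so both g5 = 0 and g2 = 0.
g5 = OR(q, g4) must be 0, so both q = 0 and g4 = 0.
g2 = NOT(s) must be 0, so s = 1.
Every assignment with g6 = 0 has s = 1; there are 7 such assignment(s).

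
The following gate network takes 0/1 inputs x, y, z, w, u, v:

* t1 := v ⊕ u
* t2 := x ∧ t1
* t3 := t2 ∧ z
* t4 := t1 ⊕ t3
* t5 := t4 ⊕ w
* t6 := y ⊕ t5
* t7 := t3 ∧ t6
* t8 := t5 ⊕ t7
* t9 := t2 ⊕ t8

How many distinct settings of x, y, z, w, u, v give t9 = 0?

32

t9 = t2 ⊕ t8 must be 0, so t2 and t8 are equal.
Enumerating the 64 input combinations, 32 give t9 = 0 and 32 give t9 = 1.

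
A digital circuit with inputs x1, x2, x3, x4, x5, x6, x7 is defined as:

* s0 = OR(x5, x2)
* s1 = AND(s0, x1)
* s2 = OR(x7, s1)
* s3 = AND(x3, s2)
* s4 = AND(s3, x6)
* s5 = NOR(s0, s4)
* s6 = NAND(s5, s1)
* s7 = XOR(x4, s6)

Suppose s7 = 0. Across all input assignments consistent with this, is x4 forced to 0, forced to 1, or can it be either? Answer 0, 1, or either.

1

s7 = XOR(x4, s6) must be 0, so x4 and s6 are equal.
Every assignment with s7 = 0 has x4 = 1; there are 64 such assignment(s).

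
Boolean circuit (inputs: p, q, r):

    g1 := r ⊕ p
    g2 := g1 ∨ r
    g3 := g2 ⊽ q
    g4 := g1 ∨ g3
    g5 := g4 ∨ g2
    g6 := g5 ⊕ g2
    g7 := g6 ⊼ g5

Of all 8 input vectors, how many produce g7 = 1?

7

g7 = g6 ⊼ g5 must be 1, so at least one of g6, g5 is 0.
Enumerating the 8 input combinations, 7 give g7 = 1 and 1 give g7 = 0.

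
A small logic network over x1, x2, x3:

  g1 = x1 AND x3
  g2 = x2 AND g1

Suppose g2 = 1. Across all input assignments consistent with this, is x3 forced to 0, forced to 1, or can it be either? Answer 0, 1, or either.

g2 = x2 AND g1 must be 1, so both x2 = 1 and g1 = 1.
g1 = x1 AND x3 must be 1, so both x1 = 1 and x3 = 1.
Every assignment with g2 = 1 has x3 = 1; there are 1 such assignment(s).
  x1=1, x2=1, x3=1

1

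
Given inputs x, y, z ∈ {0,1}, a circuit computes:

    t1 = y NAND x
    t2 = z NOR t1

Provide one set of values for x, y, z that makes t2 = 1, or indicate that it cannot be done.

x=1 y=1 z=0

t2 = z NOR t1 must be 1, so both z = 0 and t1 = 0.
Check with x=1 y=1 z=0:
t1 = y NAND x = 1 NAND 1 = 0
t2 = z NOR t1 = 0 NOR 0 = 1
So t2 = 1 as required.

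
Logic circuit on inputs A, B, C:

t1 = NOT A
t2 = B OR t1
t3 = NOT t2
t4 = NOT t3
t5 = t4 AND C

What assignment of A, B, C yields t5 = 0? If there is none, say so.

t5 = t4 AND C must be 0, so at least one of t4, C is 0.
Check with A=1, B=1, C=0:
t1 = NOT A = NOT 1 = 0
t2 = B OR t1 = 1 OR 0 = 1
t3 = NOT t2 = NOT 1 = 0
t4 = NOT t3 = NOT 0 = 1
t5 = t4 AND C = 1 AND 0 = 0
So t5 = 0 as required.

A=1, B=1, C=0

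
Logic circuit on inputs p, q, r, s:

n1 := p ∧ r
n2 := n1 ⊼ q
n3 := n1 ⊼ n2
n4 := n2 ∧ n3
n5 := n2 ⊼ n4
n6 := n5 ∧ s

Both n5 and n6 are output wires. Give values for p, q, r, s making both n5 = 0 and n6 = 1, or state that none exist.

no solution exists

Across all 16 input combinations, none give both n5 = 0 and n6 = 1.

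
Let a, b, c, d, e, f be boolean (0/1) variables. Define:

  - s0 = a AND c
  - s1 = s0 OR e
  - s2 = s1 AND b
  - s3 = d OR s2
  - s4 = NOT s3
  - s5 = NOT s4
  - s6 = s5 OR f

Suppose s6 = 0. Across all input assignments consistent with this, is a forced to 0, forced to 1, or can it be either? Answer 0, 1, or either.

either

Both values of a occur among assignments with s6 = 0:
  a=0: a=0, b=0, c=0, d=0, e=0, f=0
  a=1: a=1, b=0, c=0, d=0, e=0, f=0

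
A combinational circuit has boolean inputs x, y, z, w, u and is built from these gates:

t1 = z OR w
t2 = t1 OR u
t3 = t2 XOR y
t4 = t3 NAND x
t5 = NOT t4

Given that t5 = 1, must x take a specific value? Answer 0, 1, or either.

1

t5 = NOT t4 must be 1, so t4 = 0.
Every assignment with t5 = 1 has x = 1; there are 8 such assignment(s).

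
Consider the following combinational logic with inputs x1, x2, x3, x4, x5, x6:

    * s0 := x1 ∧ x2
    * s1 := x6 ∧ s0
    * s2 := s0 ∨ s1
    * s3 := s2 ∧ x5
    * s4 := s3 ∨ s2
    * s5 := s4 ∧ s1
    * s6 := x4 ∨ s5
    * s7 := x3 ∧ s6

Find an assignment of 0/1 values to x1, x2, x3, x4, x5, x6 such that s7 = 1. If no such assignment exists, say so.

x1=1 x2=1 x3=1 x4=1 x5=1 x6=0

s7 = x3 ∧ s6 must be 1, so both x3 = 1 and s6 = 1.
s6 = x4 ∨ s5 must be 1, so at least one of x4, s5 is 1.
Check with x1=1 x2=1 x3=1 x4=1 x5=1 x6=0:
s0 = x1 ∧ x2 = 1 ∧ 1 = 1
s1 = x6 ∧ s0 = 0 ∧ 1 = 0
s2 = s0 ∨ s1 = 1 ∨ 0 = 1
s3 = s2 ∧ x5 = 1 ∧ 1 = 1
s4 = s3 ∨ s2 = 1 ∨ 1 = 1
s5 = s4 ∧ s1 = 1 ∧ 0 = 0
s6 = x4 ∨ s5 = 1 ∨ 0 = 1
s7 = x3 ∧ s6 = 1 ∧ 1 = 1
So s7 = 1 as required.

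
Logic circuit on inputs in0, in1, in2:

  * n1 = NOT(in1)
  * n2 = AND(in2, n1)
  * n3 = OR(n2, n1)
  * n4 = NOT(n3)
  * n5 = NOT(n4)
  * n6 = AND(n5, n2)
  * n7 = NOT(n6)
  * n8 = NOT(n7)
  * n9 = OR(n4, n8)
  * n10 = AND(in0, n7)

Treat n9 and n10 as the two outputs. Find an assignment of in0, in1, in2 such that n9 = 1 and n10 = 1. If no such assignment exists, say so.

Check with in0=1 in1=1 in2=1:
n1 = NOT(in1) = NOT 1 = 0
n2 = AND(in2, n1) = AND(1, 0) = 0
n3 = OR(n2, n1) = OR(0, 0) = 0
n4 = NOT(n3) = NOT 0 = 1
n5 = NOT(n4) = NOT 1 = 0
n6 = AND(n5, n2) = AND(0, 0) = 0
n7 = NOT(n6) = NOT 0 = 1
n8 = NOT(n7) = NOT 1 = 0
n9 = OR(n4, n8) = OR(1, 0) = 1
n10 = AND(in0, n7) = AND(1, 1) = 1
So n9 = 1 and n10 = 1.

in0=1 in1=1 in2=1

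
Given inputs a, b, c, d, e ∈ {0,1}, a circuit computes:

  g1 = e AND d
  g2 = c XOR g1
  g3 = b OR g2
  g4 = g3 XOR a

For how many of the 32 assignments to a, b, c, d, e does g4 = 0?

16

g4 = g3 XOR a must be 0, so g3 and a are equal.
Enumerating the 32 input combinations, 16 give g4 = 0 and 16 give g4 = 1.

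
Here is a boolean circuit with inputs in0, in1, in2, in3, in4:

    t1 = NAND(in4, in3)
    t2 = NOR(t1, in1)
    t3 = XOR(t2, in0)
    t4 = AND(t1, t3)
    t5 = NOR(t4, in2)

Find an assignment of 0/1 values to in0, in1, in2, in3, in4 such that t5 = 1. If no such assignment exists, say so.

in0=0, in1=0, in2=0, in3=1, in4=1

t5 = NOR(t4, in2) must be 1, so both t4 = 0 and in2 = 0.
t4 = AND(t1, t3) must be 0, so at least one of t1, t3 is 0.
Check with in0=0, in1=0, in2=0, in3=1, in4=1:
t1 = NAND(in4, in3) = NAND(1, 1) = 0
t2 = NOR(t1, in1) = NOR(0, 0) = 1
t3 = XOR(t2, in0) = XOR(1, 0) = 1
t4 = AND(t1, t3) = AND(0, 1) = 0
t5 = NOR(t4, in2) = NOR(0, 0) = 1
So t5 = 1 as required.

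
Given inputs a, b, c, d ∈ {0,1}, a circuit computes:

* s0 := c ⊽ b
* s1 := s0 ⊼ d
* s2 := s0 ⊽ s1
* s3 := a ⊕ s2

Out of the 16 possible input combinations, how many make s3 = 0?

s3 = a ⊕ s2 must be 0, so a and s2 are equal.
Enumerating the 16 input combinations, 8 give s3 = 0 and 8 give s3 = 1.

8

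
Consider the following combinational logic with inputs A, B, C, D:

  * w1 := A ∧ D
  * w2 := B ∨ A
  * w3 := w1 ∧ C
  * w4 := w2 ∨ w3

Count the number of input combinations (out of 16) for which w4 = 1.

w4 = w2 ∨ w3 must be 1, so at least one of w2, w3 is 1.
Enumerating the 16 input combinations, 12 give w4 = 1 and 4 give w4 = 0.

12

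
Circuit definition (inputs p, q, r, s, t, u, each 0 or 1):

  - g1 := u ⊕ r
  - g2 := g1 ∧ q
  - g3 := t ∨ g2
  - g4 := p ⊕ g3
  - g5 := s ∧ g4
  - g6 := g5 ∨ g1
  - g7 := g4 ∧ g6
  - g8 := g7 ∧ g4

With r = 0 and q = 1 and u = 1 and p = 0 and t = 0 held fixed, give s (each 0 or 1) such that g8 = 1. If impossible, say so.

s=0

g8 = g7 ∧ g4 must be 1, so both g7 = 1 and g4 = 1.
g7 = g4 ∧ g6 must be 1, so both g4 = 1 and g6 = 1.
Check with r = 0 and q = 1 and u = 1 and p = 0 and t = 0 and s=0:
g1 = u ⊕ r = 1 ⊕ 0 = 1
g2 = g1 ∧ q = 1 ∧ 1 = 1
g3 = t ∨ g2 = 0 ∨ 1 = 1
g4 = p ⊕ g3 = 0 ⊕ 1 = 1
g5 = s ∧ g4 = 0 ∧ 1 = 0
g6 = g5 ∨ g1 = 0 ∨ 1 = 1
g7 = g4 ∧ g6 = 1 ∧ 1 = 1
g8 = g7 ∧ g4 = 1 ∧ 1 = 1
So g8 = 1.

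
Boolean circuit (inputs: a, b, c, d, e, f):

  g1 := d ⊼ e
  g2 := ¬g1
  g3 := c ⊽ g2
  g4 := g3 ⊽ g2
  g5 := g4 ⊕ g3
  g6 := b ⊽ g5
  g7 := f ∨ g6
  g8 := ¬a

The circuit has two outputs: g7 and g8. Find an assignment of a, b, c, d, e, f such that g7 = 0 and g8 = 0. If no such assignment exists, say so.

Check with a=1, b=1, c=0, d=1, e=1, f=0:
g1 = d ⊼ e = 1 ⊼ 1 = 0
g2 = ¬g1 = ¬0 = 1
g3 = c ⊽ g2 = 0 ⊽ 1 = 0
g4 = g3 ⊽ g2 = 0 ⊽ 1 = 0
g5 = g4 ⊕ g3 = 0 ⊕ 0 = 0
g6 = b ⊽ g5 = 1 ⊽ 0 = 0
g7 = f ∨ g6 = 0 ∨ 0 = 0
g8 = ¬a = ¬1 = 0
So g7 = 0 and g8 = 0.

a=1, b=1, c=0, d=1, e=1, f=0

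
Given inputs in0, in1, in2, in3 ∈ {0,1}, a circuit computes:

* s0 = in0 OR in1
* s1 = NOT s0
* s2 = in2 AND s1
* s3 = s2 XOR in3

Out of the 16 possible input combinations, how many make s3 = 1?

8

s3 = s2 XOR in3 must be 1, so s2 and in3 differ.
Enumerating the 16 input combinations, 8 give s3 = 1 and 8 give s3 = 0.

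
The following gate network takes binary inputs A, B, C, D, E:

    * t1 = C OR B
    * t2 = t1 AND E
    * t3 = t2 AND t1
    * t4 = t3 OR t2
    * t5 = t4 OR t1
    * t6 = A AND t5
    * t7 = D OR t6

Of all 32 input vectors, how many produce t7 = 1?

22

t7 = D OR t6 must be 1, so at least one of D, t6 is 1.
Enumerating the 32 input combinations, 22 give t7 = 1 and 10 give t7 = 0.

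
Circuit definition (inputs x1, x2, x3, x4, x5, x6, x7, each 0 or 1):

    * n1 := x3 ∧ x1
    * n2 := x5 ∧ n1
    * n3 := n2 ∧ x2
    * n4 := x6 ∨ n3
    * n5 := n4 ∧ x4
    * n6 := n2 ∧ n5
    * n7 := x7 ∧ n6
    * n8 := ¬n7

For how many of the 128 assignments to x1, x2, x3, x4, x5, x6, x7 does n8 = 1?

125

n8 = ¬n7 must be 1, so n7 = 0.
n7 = x7 ∧ n6 must be 0, so at least one of x7, n6 is 0.
Enumerating the 128 input combinations, 125 give n8 = 1 and 3 give n8 = 0.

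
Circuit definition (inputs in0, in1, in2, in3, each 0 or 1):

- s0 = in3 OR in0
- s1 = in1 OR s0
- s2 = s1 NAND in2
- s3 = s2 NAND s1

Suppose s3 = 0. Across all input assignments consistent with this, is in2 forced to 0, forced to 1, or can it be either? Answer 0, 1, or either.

0

s3 = s2 NAND s1 must be 0, so both s2 = 1 and s1 = 1.
Every assignment with s3 = 0 has in2 = 0; there are 7 such assignment(s).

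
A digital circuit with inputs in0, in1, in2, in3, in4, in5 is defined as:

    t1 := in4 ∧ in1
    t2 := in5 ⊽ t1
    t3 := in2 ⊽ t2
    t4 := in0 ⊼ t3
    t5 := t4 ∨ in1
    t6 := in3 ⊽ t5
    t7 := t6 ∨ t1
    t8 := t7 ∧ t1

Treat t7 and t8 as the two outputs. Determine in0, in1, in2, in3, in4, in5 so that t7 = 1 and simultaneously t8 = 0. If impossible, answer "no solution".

Check with in0=1, in1=0, in2=0, in3=0, in4=0, in5=1:
t1 = in4 ∧ in1 = 0 ∧ 0 = 0
t2 = in5 ⊽ t1 = 1 ⊽ 0 = 0
t3 = in2 ⊽ t2 = 0 ⊽ 0 = 1
t4 = in0 ⊼ t3 = 1 ⊼ 1 = 0
t5 = t4 ∨ in1 = 0 ∨ 0 = 0
t6 = in3 ⊽ t5 = 0 ⊽ 0 = 1
t7 = t6 ∨ t1 = 1 ∨ 0 = 1
t8 = t7 ∧ t1 = 1 ∧ 0 = 0
So t7 = 1 and t8 = 0.

in0=1, in1=0, in2=0, in3=0, in4=0, in5=1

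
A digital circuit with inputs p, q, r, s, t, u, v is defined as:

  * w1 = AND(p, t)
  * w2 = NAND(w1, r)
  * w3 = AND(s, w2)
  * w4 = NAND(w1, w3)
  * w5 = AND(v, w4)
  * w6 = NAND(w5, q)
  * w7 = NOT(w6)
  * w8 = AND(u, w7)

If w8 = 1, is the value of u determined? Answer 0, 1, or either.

1

w8 = AND(u, w7) must be 1, so both u = 1 and w7 = 1.
w7 = NOT(w6) must be 1, so w6 = 0.
w6 = NAND(w5, q) must be 0, so both w5 = 1 and q = 1.
Every assignment with w8 = 1 has u = 1; there are 15 such assignment(s).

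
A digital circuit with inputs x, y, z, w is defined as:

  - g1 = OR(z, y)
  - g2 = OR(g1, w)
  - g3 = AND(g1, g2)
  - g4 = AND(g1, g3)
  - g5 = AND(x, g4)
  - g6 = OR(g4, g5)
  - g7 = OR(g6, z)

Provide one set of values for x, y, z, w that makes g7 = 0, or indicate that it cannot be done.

x=0 y=0 z=0 w=1

g7 = OR(g6, z) must be 0, so both g6 = 0 and z = 0.
g6 = OR(g4, g5) must be 0, so both g4 = 0 and g5 = 0.
g4 = AND(g1, g3) must be 0, so at least one of g1, g3 is 0.
Check with x=0 y=0 z=0 w=1:
g1 = OR(z, y) = OR(0, 0) = 0
g2 = OR(g1, w) = OR(0, 1) = 1
g3 = AND(g1, g2) = AND(0, 1) = 0
g4 = AND(g1, g3) = AND(0, 0) = 0
g5 = AND(x, g4) = AND(0, 0) = 0
g6 = OR(g4, g5) = OR(0, 0) = 0
g7 = OR(g6, z) = OR(0, 0) = 0
So g7 = 0 as required.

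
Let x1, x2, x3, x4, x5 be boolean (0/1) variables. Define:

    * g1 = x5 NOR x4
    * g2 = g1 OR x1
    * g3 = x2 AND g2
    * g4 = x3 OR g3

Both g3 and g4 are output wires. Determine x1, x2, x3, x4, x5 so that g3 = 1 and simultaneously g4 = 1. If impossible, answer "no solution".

Check with x1=1, x2=1, x3=1, x4=0, x5=1:
g1 = x5 NOR x4 = 1 NOR 0 = 0
g2 = g1 OR x1 = 0 OR 1 = 1
g3 = x2 AND g2 = 1 AND 1 = 1
g4 = x3 OR g3 = 1 OR 1 = 1
So g3 = 1 and g4 = 1.

x1=1, x2=1, x3=1, x4=0, x5=1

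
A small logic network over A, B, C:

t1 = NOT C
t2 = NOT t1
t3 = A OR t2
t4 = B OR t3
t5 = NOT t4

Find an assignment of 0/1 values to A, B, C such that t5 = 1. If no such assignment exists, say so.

A=0, B=0, C=0

Check with A=0, B=0, C=0:
t1 = NOT C = NOT 0 = 1
t2 = NOT t1 = NOT 1 = 0
t3 = A OR t2 = 0 OR 0 = 0
t4 = B OR t3 = 0 OR 0 = 0
t5 = NOT t4 = NOT 0 = 1
So t5 = 1 as required.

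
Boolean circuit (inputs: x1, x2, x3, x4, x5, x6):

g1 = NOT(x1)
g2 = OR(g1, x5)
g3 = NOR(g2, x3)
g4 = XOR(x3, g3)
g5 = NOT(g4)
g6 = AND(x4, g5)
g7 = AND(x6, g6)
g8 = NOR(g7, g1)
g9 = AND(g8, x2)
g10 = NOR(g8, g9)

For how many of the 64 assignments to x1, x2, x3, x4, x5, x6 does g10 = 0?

30

g10 = NOR(g8, g9) must be 0, so at least one of g8, g9 is 1.
Enumerating the 64 input combinations, 30 give g10 = 0 and 34 give g10 = 1.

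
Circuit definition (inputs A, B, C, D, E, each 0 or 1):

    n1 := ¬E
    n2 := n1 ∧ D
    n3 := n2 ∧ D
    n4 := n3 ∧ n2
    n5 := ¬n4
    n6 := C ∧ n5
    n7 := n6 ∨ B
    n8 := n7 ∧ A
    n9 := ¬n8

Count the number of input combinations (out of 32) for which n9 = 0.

n9 = ¬n8 must be 0, so n8 = 1.
Enumerating the 32 input combinations, 11 give n9 = 0 and 21 give n9 = 1.

11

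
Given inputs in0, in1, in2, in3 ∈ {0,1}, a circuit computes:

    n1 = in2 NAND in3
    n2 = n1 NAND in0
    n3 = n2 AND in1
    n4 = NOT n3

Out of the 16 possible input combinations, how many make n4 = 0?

n4 = NOT n3 must be 0, so n3 = 1.
n3 = n2 AND in1 must be 1, so both n2 = 1 and in1 = 1.
n2 = n1 NAND in0 must be 1, so at least one of n1, in0 is 0.
Enumerating the 16 input combinations, 5 give n4 = 0 and 11 give n4 = 1.

5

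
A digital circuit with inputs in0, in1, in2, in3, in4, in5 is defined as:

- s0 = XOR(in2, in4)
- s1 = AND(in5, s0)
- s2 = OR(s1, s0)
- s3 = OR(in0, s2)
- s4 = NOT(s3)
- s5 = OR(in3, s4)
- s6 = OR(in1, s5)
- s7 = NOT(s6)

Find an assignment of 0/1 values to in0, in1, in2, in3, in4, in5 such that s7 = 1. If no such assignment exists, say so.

in0=0, in1=0, in2=1, in3=0, in4=0, in5=0

Check with in0=0, in1=0, in2=1, in3=0, in4=0, in5=0:
s0 = XOR(in2, in4) = XOR(1, 0) = 1
s1 = AND(in5, s0) = AND(0, 1) = 0
s2 = OR(s1, s0) = OR(0, 1) = 1
s3 = OR(in0, s2) = OR(0, 1) = 1
s4 = NOT(s3) = NOT 1 = 0
s5 = OR(in3, s4) = OR(0, 0) = 0
s6 = OR(in1, s5) = OR(0, 0) = 0
s7 = NOT(s6) = NOT 0 = 1
So s7 = 1 as required.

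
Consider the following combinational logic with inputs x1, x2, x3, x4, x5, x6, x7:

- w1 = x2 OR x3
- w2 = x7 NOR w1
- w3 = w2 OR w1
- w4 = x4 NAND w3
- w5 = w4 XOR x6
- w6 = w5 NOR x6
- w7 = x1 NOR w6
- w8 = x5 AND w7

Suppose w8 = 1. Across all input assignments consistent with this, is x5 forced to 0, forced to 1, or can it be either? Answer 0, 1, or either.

w8 = x5 AND w7 must be 1, so both x5 = 1 and w7 = 1.
w7 = x1 NOR w6 must be 1, so both x1 = 0 and w6 = 0.
Every assignment with w8 = 1 has x5 = 1; there are 25 such assignment(s).

1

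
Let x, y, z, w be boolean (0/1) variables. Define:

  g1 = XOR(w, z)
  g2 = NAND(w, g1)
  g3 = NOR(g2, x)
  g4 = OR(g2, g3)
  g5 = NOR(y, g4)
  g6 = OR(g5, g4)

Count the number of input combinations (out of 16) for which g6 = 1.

g6 = OR(g5, g4) must be 1, so at least one of g5, g4 is 1.
Enumerating the 16 input combinations, 15 give g6 = 1 and 1 give g6 = 0.

15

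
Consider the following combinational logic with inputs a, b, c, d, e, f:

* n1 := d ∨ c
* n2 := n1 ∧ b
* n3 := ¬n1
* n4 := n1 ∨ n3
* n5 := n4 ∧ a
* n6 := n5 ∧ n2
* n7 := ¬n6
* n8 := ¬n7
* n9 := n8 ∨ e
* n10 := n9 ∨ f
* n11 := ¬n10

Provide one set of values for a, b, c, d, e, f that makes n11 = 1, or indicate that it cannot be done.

a=1 b=0 c=0 d=0 e=0 f=0

Check with a=1 b=0 c=0 d=0 e=0 f=0:
n1 = d ∨ c = 0 ∨ 0 = 0
n2 = n1 ∧ b = 0 ∧ 0 = 0
n3 = ¬n1 = ¬0 = 1
n4 = n1 ∨ n3 = 0 ∨ 1 = 1
n5 = n4 ∧ a = 1 ∧ 1 = 1
n6 = n5 ∧ n2 = 1 ∧ 0 = 0
n7 = ¬n6 = ¬0 = 1
n8 = ¬n7 = ¬1 = 0
n9 = n8 ∨ e = 0 ∨ 0 = 0
n10 = n9 ∨ f = 0 ∨ 0 = 0
n11 = ¬n10 = ¬0 = 1
So n11 = 1 as required.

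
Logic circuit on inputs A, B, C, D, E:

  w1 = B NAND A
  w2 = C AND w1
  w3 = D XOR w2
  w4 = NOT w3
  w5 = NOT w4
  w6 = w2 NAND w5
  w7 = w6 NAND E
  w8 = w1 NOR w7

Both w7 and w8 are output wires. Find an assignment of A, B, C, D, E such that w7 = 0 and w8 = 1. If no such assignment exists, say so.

A=1, B=1, C=0, D=1, E=1

Check with A=1, B=1, C=0, D=1, E=1:
w1 = B NAND A = 1 NAND 1 = 0
w2 = C AND w1 = 0 AND 0 = 0
w3 = D XOR w2 = 1 XOR 0 = 1
w4 = NOT w3 = NOT 1 = 0
w5 = NOT w4 = NOT 0 = 1
w6 = w2 NAND w5 = 0 NAND 1 = 1
w7 = w6 NAND E = 1 NAND 1 = 0
w8 = w1 NOR w7 = 0 NOR 0 = 1
So w7 = 0 and w8 = 1.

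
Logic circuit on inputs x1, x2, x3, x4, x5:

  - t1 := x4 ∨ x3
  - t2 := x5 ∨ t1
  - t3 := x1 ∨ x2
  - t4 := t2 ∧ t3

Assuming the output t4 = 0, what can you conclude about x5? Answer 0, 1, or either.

either

Both values of x5 occur among assignments with t4 = 0:
  x5=0: x1=0, x2=0, x3=0, x4=0, x5=0
  x5=1: x1=0, x2=0, x3=0, x4=0, x5=1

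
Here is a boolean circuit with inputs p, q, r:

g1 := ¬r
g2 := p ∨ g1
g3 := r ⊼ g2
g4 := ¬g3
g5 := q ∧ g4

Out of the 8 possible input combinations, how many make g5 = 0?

7

g5 = q ∧ g4 must be 0, so at least one of q, g4 is 0.
Enumerating the 8 input combinations, 7 give g5 = 0 and 1 give g5 = 1.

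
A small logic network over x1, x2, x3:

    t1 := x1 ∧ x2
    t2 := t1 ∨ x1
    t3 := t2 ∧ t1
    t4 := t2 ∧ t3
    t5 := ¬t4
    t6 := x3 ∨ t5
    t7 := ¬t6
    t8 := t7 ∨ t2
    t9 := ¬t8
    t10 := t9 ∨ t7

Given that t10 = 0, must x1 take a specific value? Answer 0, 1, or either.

1

t10 = t9 ∨ t7 must be 0, so both t9 = 0 and t7 = 0.
Every assignment with t10 = 0 has x1 = 1; there are 3 such assignment(s).
  x1=1, x2=0, x3=0
  x1=1, x2=0, x3=1
  x1=1, x2=1, x3=1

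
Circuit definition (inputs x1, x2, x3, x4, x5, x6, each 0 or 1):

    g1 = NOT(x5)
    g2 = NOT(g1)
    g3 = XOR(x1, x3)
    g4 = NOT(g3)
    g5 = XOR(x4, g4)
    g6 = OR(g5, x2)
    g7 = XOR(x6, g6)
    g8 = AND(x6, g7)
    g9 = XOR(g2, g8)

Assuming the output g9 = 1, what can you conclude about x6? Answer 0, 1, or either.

Both values of x6 occur among assignments with g9 = 1:
  x6=0: x1=0, x2=0, x3=0, x4=0, x5=1, x6=0
  x6=1: x1=0, x2=0, x3=0, x4=0, x5=1, x6=1

either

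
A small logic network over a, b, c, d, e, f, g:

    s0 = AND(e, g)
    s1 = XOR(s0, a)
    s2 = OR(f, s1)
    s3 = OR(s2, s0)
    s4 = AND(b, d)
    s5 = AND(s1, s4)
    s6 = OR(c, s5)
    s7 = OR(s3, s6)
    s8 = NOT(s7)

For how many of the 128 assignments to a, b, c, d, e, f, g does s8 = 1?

12

s8 = NOT(s7) must be 1, so s7 = 0.
s7 = OR(s3, s6) must be 0, so both s3 = 0 and s6 = 0.
s3 = OR(s2, s0) must be 0, so both s2 = 0 and s0 = 0.
Enumerating the 128 input combinations, 12 give s8 = 1 and 116 give s8 = 0.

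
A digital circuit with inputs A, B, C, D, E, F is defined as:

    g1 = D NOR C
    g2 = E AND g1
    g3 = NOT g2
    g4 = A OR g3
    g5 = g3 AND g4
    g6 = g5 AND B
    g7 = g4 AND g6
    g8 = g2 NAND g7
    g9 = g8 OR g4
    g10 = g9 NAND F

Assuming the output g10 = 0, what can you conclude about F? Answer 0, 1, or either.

g10 = g9 NAND F must be 0, so both g9 = 1 and F = 1.
g9 = g8 OR g4 must be 1, so at least one of g8, g4 is 1.
Every assignment with g10 = 0 has F = 1; there are 32 such assignment(s).

1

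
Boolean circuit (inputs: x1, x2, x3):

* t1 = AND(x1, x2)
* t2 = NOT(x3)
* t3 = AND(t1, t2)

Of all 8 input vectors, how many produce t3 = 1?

1

t3 = AND(t1, t2) must be 1, so both t1 = 1 and t2 = 1.
t1 = AND(x1, x2) must be 1, so both x1 = 1 and x2 = 1.
t2 = NOT(x3) must be 1, so x3 = 0.
Satisfying assignments:
  x1=1, x2=1, x3=0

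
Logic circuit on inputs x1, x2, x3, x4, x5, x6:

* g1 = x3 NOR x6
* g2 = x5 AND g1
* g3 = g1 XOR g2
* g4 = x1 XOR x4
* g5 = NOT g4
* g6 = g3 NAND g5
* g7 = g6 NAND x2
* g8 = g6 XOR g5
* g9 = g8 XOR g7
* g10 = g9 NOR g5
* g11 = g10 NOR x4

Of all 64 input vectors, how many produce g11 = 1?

g11 = g10 NOR x4 must be 1, so both g10 = 0 and x4 = 0.
Enumerating the 64 input combinations, 24 give g11 = 1 and 40 give g11 = 0.

24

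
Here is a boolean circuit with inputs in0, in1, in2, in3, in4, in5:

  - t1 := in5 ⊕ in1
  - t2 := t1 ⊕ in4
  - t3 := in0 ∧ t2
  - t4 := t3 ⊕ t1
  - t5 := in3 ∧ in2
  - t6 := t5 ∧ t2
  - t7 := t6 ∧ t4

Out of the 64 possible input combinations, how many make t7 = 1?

t7 = t6 ∧ t4 must be 1, so both t6 = 1 and t4 = 1.
Satisfying assignments:
  in0=0, in1=0, in2=1, in3=1, in4=0, in5=1
  in0=0, in1=1, in2=1, in3=1, in4=0, in5=0
  in0=1, in1=0, in2=1, in3=1, in4=1, in5=0
  in0=1, in1=1, in2=1, in3=1, in4=1, in5=1

4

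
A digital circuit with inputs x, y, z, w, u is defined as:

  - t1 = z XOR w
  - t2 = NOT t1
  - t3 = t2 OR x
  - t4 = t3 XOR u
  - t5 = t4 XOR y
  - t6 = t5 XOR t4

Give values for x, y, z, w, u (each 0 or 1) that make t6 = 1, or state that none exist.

x=0, y=1, z=0, w=0, u=1

t6 = t5 XOR t4 must be 1, so t5 and t4 differ.
Check with x=0, y=1, z=0, w=0, u=1:
t1 = z XOR w = 0 XOR 0 = 0
t2 = NOT t1 = NOT 0 = 1
t3 = t2 OR x = 1 OR 0 = 1
t4 = t3 XOR u = 1 XOR 1 = 0
t5 = t4 XOR y = 0 XOR 1 = 1
t6 = t5 XOR t4 = 1 XOR 0 = 1
So t6 = 1 as required.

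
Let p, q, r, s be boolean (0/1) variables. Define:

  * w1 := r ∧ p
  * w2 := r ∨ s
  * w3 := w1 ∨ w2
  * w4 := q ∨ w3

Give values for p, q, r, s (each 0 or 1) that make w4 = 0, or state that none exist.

w4 = q ∨ w3 must be 0, so both q = 0 and w3 = 0.
w3 = w1 ∨ w2 must be 0, so both w1 = 0 and w2 = 0.
Check with p=1, q=0, r=0, s=0:
w1 = r ∧ p = 0 ∧ 1 = 0
w2 = r ∨ s = 0 ∨ 0 = 0
w3 = w1 ∨ w2 = 0 ∨ 0 = 0
w4 = q ∨ w3 = 0 ∨ 0 = 0
So w4 = 0 as required.

p=1, q=0, r=0, s=0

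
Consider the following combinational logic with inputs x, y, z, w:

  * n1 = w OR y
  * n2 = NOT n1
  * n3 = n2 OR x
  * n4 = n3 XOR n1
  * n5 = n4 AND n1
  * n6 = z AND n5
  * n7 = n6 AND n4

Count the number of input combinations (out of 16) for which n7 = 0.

13

n7 = n6 AND n4 must be 0, so at least one of n6, n4 is 0.
Enumerating the 16 input combinations, 13 give n7 = 0 and 3 give n7 = 1.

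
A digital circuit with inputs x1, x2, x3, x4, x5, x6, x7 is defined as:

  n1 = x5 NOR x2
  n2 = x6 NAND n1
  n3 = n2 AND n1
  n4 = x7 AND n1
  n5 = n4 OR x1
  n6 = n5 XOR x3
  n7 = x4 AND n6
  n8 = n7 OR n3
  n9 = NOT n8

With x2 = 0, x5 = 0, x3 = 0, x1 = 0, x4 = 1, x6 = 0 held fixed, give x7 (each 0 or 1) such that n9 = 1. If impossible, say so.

no solution exists

With x2 = 0, x5 = 0, x3 = 0, x1 = 0, x4 = 1, x6 = 0 fixed, none of the 2 settings of x7 give n9 = 1.
For example, with x7=0:
n1 = x5 NOR x2 = 0 NOR 0 = 1
n2 = x6 NAND n1 = 0 NAND 1 = 1
n3 = n2 AND n1 = 1 AND 1 = 1
n4 = x7 AND n1 = 0 AND 1 = 0
n5 = n4 OR x1 = 0 OR 0 = 0
n6 = n5 XOR x3 = 0 XOR 0 = 0
n7 = x4 AND n6 = 1 AND 0 = 0
n8 = n7 OR n3 = 0 OR 1 = 1
n9 = NOT n8 = NOT 1 = 0
giving n9 = 0 ≠ 1.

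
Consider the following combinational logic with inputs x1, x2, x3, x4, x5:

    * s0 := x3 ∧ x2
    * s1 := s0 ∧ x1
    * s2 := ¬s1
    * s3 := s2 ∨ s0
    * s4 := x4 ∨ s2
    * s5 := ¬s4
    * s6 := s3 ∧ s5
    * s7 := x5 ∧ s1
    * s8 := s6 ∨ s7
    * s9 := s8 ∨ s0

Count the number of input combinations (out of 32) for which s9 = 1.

8

s9 = s8 ∨ s0 must be 1, so at least one of s8, s0 is 1.
Enumerating the 32 input combinations, 8 give s9 = 1 and 24 give s9 = 0.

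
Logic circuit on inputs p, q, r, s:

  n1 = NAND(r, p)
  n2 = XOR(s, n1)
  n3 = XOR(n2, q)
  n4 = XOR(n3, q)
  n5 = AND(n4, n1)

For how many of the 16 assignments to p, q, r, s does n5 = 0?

n5 = AND(n4, n1) must be 0, so at least one of n4, n1 is 0.
Enumerating the 16 input combinations, 10 give n5 = 0 and 6 give n5 = 1.

10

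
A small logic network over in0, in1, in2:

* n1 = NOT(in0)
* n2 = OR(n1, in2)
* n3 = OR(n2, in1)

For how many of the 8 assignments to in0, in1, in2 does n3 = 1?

7

n3 = OR(n2, in1) must be 1, so at least one of n2, in1 is 1.
Enumerating the 8 input combinations, 7 give n3 = 1 and 1 give n3 = 0.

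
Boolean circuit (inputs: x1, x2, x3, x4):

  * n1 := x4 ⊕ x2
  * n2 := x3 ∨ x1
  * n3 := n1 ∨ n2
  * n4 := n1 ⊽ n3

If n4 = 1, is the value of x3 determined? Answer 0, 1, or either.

0

n4 = n1 ⊽ n3 must be 1, so both n1 = 0 and n3 = 0.
n1 = x4 ⊕ x2 must be 0, so x4 and x2 are equal.
n3 = n1 ∨ n2 must be 0, so both n1 = 0 and n2 = 0.
Every assignment with n4 = 1 has x3 = 0; there are 2 such assignment(s).
  x1=0, x2=0, x3=0, x4=0
  x1=0, x2=1, x3=0, x4=1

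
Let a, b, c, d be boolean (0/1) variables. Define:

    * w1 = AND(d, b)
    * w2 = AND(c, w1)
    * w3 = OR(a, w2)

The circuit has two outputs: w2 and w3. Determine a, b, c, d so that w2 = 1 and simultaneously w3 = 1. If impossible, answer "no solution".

a=1, b=1, c=1, d=1

Check with a=1, b=1, c=1, d=1:
w1 = AND(d, b) = AND(1, 1) = 1
w2 = AND(c, w1) = AND(1, 1) = 1
w3 = OR(a, w2) = OR(1, 1) = 1
So w2 = 1 and w3 = 1.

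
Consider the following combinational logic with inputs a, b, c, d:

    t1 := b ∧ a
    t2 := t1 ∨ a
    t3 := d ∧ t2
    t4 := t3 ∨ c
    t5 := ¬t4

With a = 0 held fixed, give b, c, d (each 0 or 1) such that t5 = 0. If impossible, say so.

t5 = ¬t4 must be 0, so t4 = 1.
t4 = t3 ∨ c must be 1, so at least one of t3, c is 1.
Check with a = 0 and b=0, c=1, d=1:
t1 = b ∧ a = 0 ∧ 0 = 0
t2 = t1 ∨ a = 0 ∨ 0 = 0
t3 = d ∧ t2 = 1 ∧ 0 = 0
t4 = t3 ∨ c = 0 ∨ 1 = 1
t5 = ¬t4 = ¬1 = 0
So t5 = 0.

b=0, c=1, d=1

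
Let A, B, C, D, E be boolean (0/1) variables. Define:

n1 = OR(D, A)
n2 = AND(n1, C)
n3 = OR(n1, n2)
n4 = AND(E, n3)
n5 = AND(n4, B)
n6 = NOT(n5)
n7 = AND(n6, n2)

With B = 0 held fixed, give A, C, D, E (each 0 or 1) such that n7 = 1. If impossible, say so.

A=0, C=1, D=1, E=1

n7 = AND(n6, n2) must be 1, so both n6 = 1 and n2 = 1.
n6 = NOT(n5) must be 1, so n5 = 0.
Check with B = 0 and A=0, C=1, D=1, E=1:
n1 = OR(D, A) = OR(1, 0) = 1
n2 = AND(n1, C) = AND(1, 1) = 1
n3 = OR(n1, n2) = OR(1, 1) = 1
n4 = AND(E, n3) = AND(1, 1) = 1
n5 = AND(n4, B) = AND(1, 0) = 0
n6 = NOT(n5) = NOT 0 = 1
n7 = AND(n6, n2) = AND(1, 1) = 1
So n7 = 1.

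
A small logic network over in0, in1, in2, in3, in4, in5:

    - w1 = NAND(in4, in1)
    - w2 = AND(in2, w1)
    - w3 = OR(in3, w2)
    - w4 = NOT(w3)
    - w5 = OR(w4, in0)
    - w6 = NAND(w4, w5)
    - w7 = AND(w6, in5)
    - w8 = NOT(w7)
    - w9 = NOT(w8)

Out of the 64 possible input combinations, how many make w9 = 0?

42

w9 = NOT(w8) must be 0, so w8 = 1.
w8 = NOT(w7) must be 1, so w7 = 0.
Enumerating the 64 input combinations, 42 give w9 = 0 and 22 give w9 = 1.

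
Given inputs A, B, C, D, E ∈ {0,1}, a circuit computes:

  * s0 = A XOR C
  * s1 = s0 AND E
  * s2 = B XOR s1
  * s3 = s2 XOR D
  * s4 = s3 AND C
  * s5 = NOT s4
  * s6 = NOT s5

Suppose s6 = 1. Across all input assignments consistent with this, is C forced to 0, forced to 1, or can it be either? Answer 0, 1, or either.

1

s6 = NOT s5 must be 1, so s5 = 0.
Every assignment with s6 = 1 has C = 1; there are 8 such assignment(s).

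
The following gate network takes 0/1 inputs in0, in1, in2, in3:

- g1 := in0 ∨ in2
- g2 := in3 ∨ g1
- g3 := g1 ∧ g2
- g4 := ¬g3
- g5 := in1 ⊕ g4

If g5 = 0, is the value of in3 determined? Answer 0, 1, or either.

Both values of in3 occur among assignments with g5 = 0:
  in3=0: in0=0, in1=0, in2=1, in3=0
  in3=1: in0=0, in1=0, in2=1, in3=1

either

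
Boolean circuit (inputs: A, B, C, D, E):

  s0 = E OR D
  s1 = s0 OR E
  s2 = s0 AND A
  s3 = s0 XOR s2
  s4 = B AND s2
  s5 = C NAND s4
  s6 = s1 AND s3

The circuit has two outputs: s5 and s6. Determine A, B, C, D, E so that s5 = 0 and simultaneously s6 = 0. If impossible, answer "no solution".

Check with A=1, B=1, C=1, D=0, E=1:
s0 = E OR D = 1 OR 0 = 1
s1 = s0 OR E = 1 OR 1 = 1
s2 = s0 AND A = 1 AND 1 = 1
s3 = s0 XOR s2 = 1 XOR 1 = 0
s4 = B AND s2 = 1 AND 1 = 1
s5 = C NAND s4 = 1 NAND 1 = 0
s6 = s1 AND s3 = 1 AND 0 = 0
So s5 = 0 and s6 = 0.

A=1, B=1, C=1, D=0, E=1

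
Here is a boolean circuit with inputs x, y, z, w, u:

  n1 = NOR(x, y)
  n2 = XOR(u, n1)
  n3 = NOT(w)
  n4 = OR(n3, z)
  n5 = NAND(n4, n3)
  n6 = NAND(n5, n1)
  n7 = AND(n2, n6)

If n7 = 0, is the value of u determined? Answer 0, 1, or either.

Both values of u occur among assignments with n7 = 0:
  u=0: x=0, y=0, z=0, w=1, u=0
  u=1: x=0, y=0, z=0, w=0, u=1

either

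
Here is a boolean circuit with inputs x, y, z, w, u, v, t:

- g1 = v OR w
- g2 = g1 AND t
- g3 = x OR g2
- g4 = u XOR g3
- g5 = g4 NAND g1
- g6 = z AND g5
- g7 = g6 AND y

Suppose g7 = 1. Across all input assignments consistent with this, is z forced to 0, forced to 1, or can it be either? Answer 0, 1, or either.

g7 = g6 AND y must be 1, so both g6 = 1 and y = 1.
Every assignment with g7 = 1 has z = 1; there are 20 such assignment(s).

1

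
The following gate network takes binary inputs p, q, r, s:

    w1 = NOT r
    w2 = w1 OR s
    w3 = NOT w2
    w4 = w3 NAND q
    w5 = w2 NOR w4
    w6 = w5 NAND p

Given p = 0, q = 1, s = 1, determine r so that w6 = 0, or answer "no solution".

no solution exists

With p = 0, q = 1, s = 1 fixed, none of the 2 settings of r give w6 = 0.
For example, with r=1:
w1 = NOT r = NOT 1 = 0
w2 = w1 OR s = 0 OR 1 = 1
w3 = NOT w2 = NOT 1 = 0
w4 = w3 NAND q = 0 NAND 1 = 1
w5 = w2 NOR w4 = 1 NOR 1 = 0
w6 = w5 NAND p = 0 NAND 0 = 1
giving w6 = 1 ≠ 0.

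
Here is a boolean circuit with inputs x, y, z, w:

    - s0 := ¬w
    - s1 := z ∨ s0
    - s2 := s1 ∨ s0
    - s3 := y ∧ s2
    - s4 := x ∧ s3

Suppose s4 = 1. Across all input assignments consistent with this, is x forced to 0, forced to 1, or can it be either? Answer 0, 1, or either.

s4 = x ∧ s3 must be 1, so both x = 1 and s3 = 1.
s3 = y ∧ s2 must be 1, so both y = 1 and s2 = 1.
Every assignment with s4 = 1 has x = 1; there are 3 such assignment(s).
  x=1, y=1, z=0, w=0
  x=1, y=1, z=1, w=0
  x=1, y=1, z=1, w=1

1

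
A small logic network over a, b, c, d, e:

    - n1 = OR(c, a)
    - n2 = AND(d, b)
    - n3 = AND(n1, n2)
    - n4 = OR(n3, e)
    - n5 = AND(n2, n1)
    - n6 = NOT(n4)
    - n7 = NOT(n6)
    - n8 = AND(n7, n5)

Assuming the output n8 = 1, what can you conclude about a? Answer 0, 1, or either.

either

Both values of a occur among assignments with n8 = 1:
  a=0: a=0, b=1, c=1, d=1, e=0
  a=1: a=1, b=1, c=0, d=1, e=0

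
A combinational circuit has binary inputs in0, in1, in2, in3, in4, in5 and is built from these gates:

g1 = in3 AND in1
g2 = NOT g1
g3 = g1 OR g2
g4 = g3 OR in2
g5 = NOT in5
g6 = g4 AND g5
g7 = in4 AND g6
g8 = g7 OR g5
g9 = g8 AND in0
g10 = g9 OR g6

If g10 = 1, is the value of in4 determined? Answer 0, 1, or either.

either

Both values of in4 occur among assignments with g10 = 1:
  in4=0: in0=0, in1=0, in2=0, in3=0, in4=0, in5=0
  in4=1: in0=0, in1=0, in2=0, in3=0, in4=1, in5=0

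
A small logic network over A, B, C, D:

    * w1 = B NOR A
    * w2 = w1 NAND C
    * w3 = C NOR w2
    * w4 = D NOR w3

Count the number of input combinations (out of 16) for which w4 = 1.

8

w4 = D NOR w3 must be 1, so both D = 0 and w3 = 0.
w3 = C NOR w2 must be 0, so at least one of C, w2 is 1.
Enumerating the 16 input combinations, 8 give w4 = 1 and 8 give w4 = 0.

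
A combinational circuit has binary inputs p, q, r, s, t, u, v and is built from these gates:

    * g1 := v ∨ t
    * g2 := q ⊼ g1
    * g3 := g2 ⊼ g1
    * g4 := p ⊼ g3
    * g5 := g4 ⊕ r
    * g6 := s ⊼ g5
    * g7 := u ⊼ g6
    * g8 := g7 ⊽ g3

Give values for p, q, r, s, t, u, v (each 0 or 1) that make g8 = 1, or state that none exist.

p=0, q=0, r=0, s=0, t=1, u=1, v=1

g8 = g7 ⊽ g3 must be 1, so both g7 = 0 and g3 = 0.
g7 = u ⊼ g6 must be 0, so both u = 1 and g6 = 1.
Check with p=0, q=0, r=0, s=0, t=1, u=1, v=1:
g1 = v ∨ t = 1 ∨ 1 = 1
g2 = q ⊼ g1 = 0 ⊼ 1 = 1
g3 = g2 ⊼ g1 = 1 ⊼ 1 = 0
g4 = p ⊼ g3 = 0 ⊼ 0 = 1
g5 = g4 ⊕ r = 1 ⊕ 0 = 1
g6 = s ⊼ g5 = 0 ⊼ 1 = 1
g7 = u ⊼ g6 = 1 ⊼ 1 = 0
g8 = g7 ⊽ g3 = 0 ⊽ 0 = 1
So g8 = 1 as required.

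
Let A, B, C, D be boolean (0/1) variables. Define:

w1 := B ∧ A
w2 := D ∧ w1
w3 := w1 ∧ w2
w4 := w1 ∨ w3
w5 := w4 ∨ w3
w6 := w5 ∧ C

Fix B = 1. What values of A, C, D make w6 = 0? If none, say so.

w6 = w5 ∧ C must be 0, so at least one of w5, C is 0.
Check with B = 1 and A=0, C=1, D=0:
w1 = B ∧ A = 1 ∧ 0 = 0
w2 = D ∧ w1 = 0 ∧ 0 = 0
w3 = w1 ∧ w2 = 0 ∧ 0 = 0
w4 = w1 ∨ w3 = 0 ∨ 0 = 0
w5 = w4 ∨ w3 = 0 ∨ 0 = 0
w6 = w5 ∧ C = 0 ∧ 1 = 0
So w6 = 0.

A=0, C=1, D=0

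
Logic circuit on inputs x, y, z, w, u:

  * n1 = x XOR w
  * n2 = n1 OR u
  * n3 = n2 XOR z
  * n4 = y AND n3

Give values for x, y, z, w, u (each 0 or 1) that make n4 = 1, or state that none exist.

x=1 y=1 z=0 w=1 u=1

Check with x=1 y=1 z=0 w=1 u=1:
n1 = x XOR w = 1 XOR 1 = 0
n2 = n1 OR u = 0 OR 1 = 1
n3 = n2 XOR z = 1 XOR 0 = 1
n4 = y AND n3 = 1 AND 1 = 1
So n4 = 1 as required.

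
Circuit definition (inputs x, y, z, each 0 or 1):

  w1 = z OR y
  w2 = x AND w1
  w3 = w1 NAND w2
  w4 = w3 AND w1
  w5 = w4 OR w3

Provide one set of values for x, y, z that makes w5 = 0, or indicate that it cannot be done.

w5 = w4 OR w3 must be 0, so both w4 = 0 and w3 = 0.
w4 = w3 AND w1 must be 0, so at least one of w3, w1 is 0.
Check with x=1, y=0, z=1:
w1 = z OR y = 1 OR 0 = 1
w2 = x AND w1 = 1 AND 1 = 1
w3 = w1 NAND w2 = 1 NAND 1 = 0
w4 = w3 AND w1 = 0 AND 1 = 0
w5 = w4 OR w3 = 0 OR 0 = 0
So w5 = 0 as required.

x=1, y=0, z=1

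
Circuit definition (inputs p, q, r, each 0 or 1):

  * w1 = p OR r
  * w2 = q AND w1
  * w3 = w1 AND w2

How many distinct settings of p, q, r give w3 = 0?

w3 = w1 AND w2 must be 0, so at least one of w1, w2 is 0.
Satisfying assignments:
  p=0, q=0, r=0
  p=0, q=0, r=1
  p=0, q=1, r=0
  p=1, q=0, r=0
  p=1, q=0, r=1

5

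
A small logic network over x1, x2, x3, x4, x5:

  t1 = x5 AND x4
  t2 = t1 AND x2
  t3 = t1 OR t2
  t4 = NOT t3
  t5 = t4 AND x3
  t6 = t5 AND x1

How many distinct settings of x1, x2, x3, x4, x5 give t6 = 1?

6

t6 = t5 AND x1 must be 1, so both t5 = 1 and x1 = 1.
t5 = t4 AND x3 must be 1, so both t4 = 1 and x3 = 1.
Satisfying assignments:
  x1=1, x2=0, x3=1, x4=0, x5=0
  x1=1, x2=0, x3=1, x4=0, x5=1
  x1=1, x2=0, x3=1, x4=1, x5=0
  x1=1, x2=1, x3=1, x4=0, x5=0
  x1=1, x2=1, x3=1, x4=0, x5=1
  x1=1, x2=1, x3=1, x4=1, x5=0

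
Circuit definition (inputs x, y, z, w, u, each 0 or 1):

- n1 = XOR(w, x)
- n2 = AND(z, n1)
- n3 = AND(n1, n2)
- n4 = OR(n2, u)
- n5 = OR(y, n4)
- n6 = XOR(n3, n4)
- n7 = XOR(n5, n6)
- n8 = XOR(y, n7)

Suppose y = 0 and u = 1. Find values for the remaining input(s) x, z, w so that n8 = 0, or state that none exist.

n8 = XOR(y, n7) must be 0, so y and n7 are equal.
Check with y = 0 and u = 1 and x=0, z=1, w=0:
n1 = XOR(w, x) = XOR(0, 0) = 0
n2 = AND(z, n1) = AND(1, 0) = 0
n3 = AND(n1, n2) = AND(0, 0) = 0
n4 = OR(n2, u) = OR(0, 1) = 1
n5 = OR(y, n4) = OR(0, 1) = 1
n6 = XOR(n3, n4) = XOR(0, 1) = 1
n7 = XOR(n5, n6) = XOR(1, 1) = 0
n8 = XOR(y, n7) = XOR(0, 0) = 0
So n8 = 0.

x=0 z=1 w=0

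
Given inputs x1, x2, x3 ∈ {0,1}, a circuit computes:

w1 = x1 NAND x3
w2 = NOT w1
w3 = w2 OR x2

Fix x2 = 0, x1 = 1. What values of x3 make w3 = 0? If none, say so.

w3 = w2 OR x2 must be 0, so both w2 = 0 and x2 = 0.
Check with x2 = 0, x1 = 1 and x3=0:
w1 = x1 NAND x3 = 1 NAND 0 = 1
w2 = NOT w1 = NOT 1 = 0
w3 = w2 OR x2 = 0 OR 0 = 0
So w3 = 0.

x3=0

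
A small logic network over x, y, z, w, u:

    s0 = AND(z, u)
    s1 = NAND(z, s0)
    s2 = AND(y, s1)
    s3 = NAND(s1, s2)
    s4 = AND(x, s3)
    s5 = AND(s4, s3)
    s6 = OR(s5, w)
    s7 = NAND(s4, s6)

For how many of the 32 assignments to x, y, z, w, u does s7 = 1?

s7 = NAND(s4, s6) must be 1, so at least one of s4, s6 is 0.
Enumerating the 32 input combinations, 22 give s7 = 1 and 10 give s7 = 0.

22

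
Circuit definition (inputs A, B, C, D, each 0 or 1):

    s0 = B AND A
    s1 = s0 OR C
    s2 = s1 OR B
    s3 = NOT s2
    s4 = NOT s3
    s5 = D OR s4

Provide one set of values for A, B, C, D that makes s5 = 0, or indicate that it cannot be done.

A=0, B=0, C=0, D=0

s5 = D OR s4 must be 0, so both D = 0 and s4 = 0.
s4 = NOT s3 must be 0, so s3 = 1.
s3 = NOT s2 must be 1, so s2 = 0.
Check with A=0, B=0, C=0, D=0:
s0 = B AND A = 0 AND 0 = 0
s1 = s0 OR C = 0 OR 0 = 0
s2 = s1 OR B = 0 OR 0 = 0
s3 = NOT s2 = NOT 0 = 1
s4 = NOT s3 = NOT 1 = 0
s5 = D OR s4 = 0 OR 0 = 0
So s5 = 0 as required.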